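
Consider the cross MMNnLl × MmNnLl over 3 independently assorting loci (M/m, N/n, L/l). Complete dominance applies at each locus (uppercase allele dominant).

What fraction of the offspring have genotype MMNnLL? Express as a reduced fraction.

MMNnLl gametes: MNL×2, MNl×2, MnL×2, Mnl×2
MmNnLl gametes: MNL×1, MNl×1, MnL×1, Mnl×1, mNL×1, mNl×1, mnL×1, mnl×1
MMNnLl×MmNnLl grid (8·8=64): MMNNLL=2 MMNNLl=4 MMNNll=2 MMNnLL=4 MMNnLl=8 MMNnll=4 MMnnLL=2 MMnnLl=4 MMnnll=2 MmNNLL=2 MmNNLl=4 MmNNll=2 MmNnLL=4 MmNnLl=8 MmNnll=4 MmnnLL=2 MmnnLl=4 Mmnnll=2
MMNnLL hits 4/64; gcd=4; 4÷4/64÷4 = 1/16

P(MMNnLL) = 1/16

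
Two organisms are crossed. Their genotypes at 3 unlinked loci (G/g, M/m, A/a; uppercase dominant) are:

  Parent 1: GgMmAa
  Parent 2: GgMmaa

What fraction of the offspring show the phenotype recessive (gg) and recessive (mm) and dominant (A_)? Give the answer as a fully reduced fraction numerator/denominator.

P(gg mm A_) = 1/32

GgMmAa gametes: GMA×1, GMa×1, GmA×1, Gma×1, gMA×1, gMa×1, gmA×1, gma×1
GgMmaa gametes: GMa×2, Gma×2, gMa×2, gma×2
GgMmAa×GgMmaa grid (8·8=64): GGMMAa=2 GGMMaa=2 GGMmAa=4 GGMmaa=4 GGmmAa=2 GGmmaa=2 GgMMAa=4 GgMMaa=4 GgMmAa=8 GgMmaa=8 GgmmAa=4 Ggmmaa=4 ggMMAa=2 ggMMaa=2 ggMmAa=4 ggMmaa=4 ggmmAa=2 ggmmaa=2
gg mm A_ hits 2/64; gcd=2; 2÷2/64÷2 = 1/32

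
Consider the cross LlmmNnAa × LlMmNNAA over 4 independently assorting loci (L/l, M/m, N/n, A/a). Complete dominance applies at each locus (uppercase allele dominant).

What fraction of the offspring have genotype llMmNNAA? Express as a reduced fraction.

P(llMmNNAA) = 1/32

LlmmNnAa gametes: LmNA×2, LmNa×2, LmnA×2, Lmna×2, lmNA×2, lmNa×2, lmnA×2, lmna×2
LlMmNNAA gametes: LMNA×4, LmNA×4, lMNA×4, lmNA×4
LlmmNnAa×LlMmNNAA grid (16·16=256): LLMmNNAA=8 LLMmNNAa=8 LLMmNnAA=8 LLMmNnAa=8 LLmmNNAA=8 LLmmNNAa=8 LLmmNnAA=8 LLmmNnAa=8 LlMmNNAA=16 LlMmNNAa=16 LlMmNnAA=16 LlMmNnAa=16 LlmmNNAA=16 LlmmNNAa=16 LlmmNnAA=16 LlmmNnAa=16 llMmNNAA=8 llMmNNAa=8 llMmNnAA=8 llMmNnAa=8 llmmNNAA=8 llmmNNAa=8 llmmNnAA=8 llmmNnAa=8
llMmNNAA hits 8/256; gcd=8; 8÷8/256÷8 = 1/32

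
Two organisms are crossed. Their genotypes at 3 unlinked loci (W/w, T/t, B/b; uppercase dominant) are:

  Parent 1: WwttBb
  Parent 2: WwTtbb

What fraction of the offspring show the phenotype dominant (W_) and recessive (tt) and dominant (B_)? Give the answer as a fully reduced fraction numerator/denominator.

P(W_ tt B_) = 3/16

WwttBb gametes: WtB×2, Wtb×2, wtB×2, wtb×2
WwTtbb gametes: WTb×2, Wtb×2, wTb×2, wtb×2
WwttBb×WwTtbb grid (8·8=64): WWTtBb=4 WWTtbb=4 WWttBb=4 WWttbb=4 WwTtBb=8 WwTtbb=8 WwttBb=8 Wwttbb=8 wwTtBb=4 wwTtbb=4 wwttBb=4 wwttbb=4
W_ tt B_ hits 12/64; gcd=4; 12÷4/64÷4 = 3/16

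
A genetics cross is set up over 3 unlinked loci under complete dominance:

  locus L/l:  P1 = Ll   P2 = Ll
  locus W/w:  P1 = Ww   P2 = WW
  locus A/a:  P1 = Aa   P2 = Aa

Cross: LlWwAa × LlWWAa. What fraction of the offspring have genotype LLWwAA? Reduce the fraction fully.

LlWwAa gametes: LWA×1, LWa×1, LwA×1, Lwa×1, lWA×1, lWa×1, lwA×1, lwa×1
LlWWAa gametes: LWA×2, LWa×2, lWA×2, lWa×2
LlWwAa×LlWWAa grid (8·8=64): LLWWAA=2 LLWWAa=4 LLWWaa=2 LLWwAA=2 LLWwAa=4 LLWwaa=2 LlWWAA=4 LlWWAa=8 LlWWaa=4 LlWwAA=4 LlWwAa=8 LlWwaa=4 llWWAA=2 llWWAa=4 llWWaa=2 llWwAA=2 llWwAa=4 llWwaa=2
LLWwAA hits 2/64; gcd=2; 2÷2/64÷2 = 1/32

P(LLWwAA) = 1/32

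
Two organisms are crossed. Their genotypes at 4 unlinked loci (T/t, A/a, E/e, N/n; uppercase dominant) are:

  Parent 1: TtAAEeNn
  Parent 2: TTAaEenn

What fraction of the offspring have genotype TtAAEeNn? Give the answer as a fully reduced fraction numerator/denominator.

TtAAEeNn gametes: TAEN×2, TAEn×2, TAeN×2, TAen×2, tAEN×2, tAEn×2, tAeN×2, tAen×2
TTAaEenn gametes: TAEn×4, TAen×4, TaEn×4, Taen×4
TtAAEeNn×TTAaEenn grid (16·16=256): TTAAEENn=8 TTAAEEnn=8 TTAAEeNn=16 TTAAEenn=16 TTAAeeNn=8 TTAAeenn=8 TTAaEENn=8 TTAaEEnn=8 TTAaEeNn=16 TTAaEenn=16 TTAaeeNn=8 TTAaeenn=8 TtAAEENn=8 TtAAEEnn=8 TtAAEeNn=16 TtAAEenn=16 TtAAeeNn=8 TtAAeenn=8 TtAaEENn=8 TtAaEEnn=8 TtAaEeNn=16 TtAaEenn=16 TtAaeeNn=8 TtAaeenn=8
TtAAEeNn hits 16/256; gcd=16; 16÷16/256÷16 = 1/16

P(TtAAEeNn) = 1/16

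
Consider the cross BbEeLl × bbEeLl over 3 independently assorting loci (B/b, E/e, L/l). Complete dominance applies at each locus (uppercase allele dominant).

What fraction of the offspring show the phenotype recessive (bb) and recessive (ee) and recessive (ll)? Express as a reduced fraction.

P(bb ee ll) = 1/32

BbEeLl gametes: BEL×1, BEl×1, BeL×1, Bel×1, bEL×1, bEl×1, beL×1, bel×1
bbEeLl gametes: bEL×2, bEl×2, beL×2, bel×2
BbEeLl×bbEeLl grid (8·8=64): BbEELL=2 BbEELl=4 BbEEll=2 BbEeLL=4 BbEeLl=8 BbEell=4 BbeeLL=2 BbeeLl=4 Bbeell=2 bbEELL=2 bbEELl=4 bbEEll=2 bbEeLL=4 bbEeLl=8 bbEell=4 bbeeLL=2 bbeeLl=4 bbeell=2
bb ee ll hits 2/64; gcd=2; 2÷2/64÷2 = 1/32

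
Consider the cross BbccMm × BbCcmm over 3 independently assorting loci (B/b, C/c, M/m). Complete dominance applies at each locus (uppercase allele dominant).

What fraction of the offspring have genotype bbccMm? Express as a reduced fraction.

P(bbccMm) = 1/16

BbccMm gametes: BcM×2, Bcm×2, bcM×2, bcm×2
BbCcmm gametes: BCm×2, Bcm×2, bCm×2, bcm×2
BbccMm×BbCcmm grid (8·8=64): BBCcMm=4 BBCcmm=4 BBccMm=4 BBccmm=4 BbCcMm=8 BbCcmm=8 BbccMm=8 Bbccmm=8 bbCcMm=4 bbCcmm=4 bbccMm=4 bbccmm=4
bbccMm hits 4/64; gcd=4; 4÷4/64÷4 = 1/16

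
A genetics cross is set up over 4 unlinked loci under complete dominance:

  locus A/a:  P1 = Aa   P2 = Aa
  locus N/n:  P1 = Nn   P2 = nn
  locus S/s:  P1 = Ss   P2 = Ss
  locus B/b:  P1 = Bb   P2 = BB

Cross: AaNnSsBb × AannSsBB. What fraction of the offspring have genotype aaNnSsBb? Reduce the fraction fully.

AaNnSsBb gametes: ANSB×1, ANSb×1, ANsB×1, ANsb×1, AnSB×1, AnSb×1, AnsB×1, Ansb×1, aNSB×1, aNSb×1, aNsB×1, aNsb×1, anSB×1, anSb×1, ansB×1, ansb×1
AannSsBB gametes: AnSB×4, AnsB×4, anSB×4, ansB×4
AaNnSsBb×AannSsBB grid (16·16=256): AANnSSBB=4 AANnSSBb=4 AANnSsBB=8 AANnSsBb=8 AANnssBB=4 AANnssBb=4 AAnnSSBB=4 AAnnSSBb=4 AAnnSsBB=8 AAnnSsBb=8 AAnnssBB=4 AAnnssBb=4 AaNnSSBB=8 AaNnSSBb=8 AaNnSsBB=16 AaNnSsBb=16 AaNnssBB=8 AaNnssBb=8 AannSSBB=8 AannSSBb=8 AannSsBB=16 AannSsBb=16 AannssBB=8 AannssBb=8 aaNnSSBB=4 aaNnSSBb=4 aaNnSsBB=8 aaNnSsBb=8 aaNnssBB=4 aaNnssBb=4 aannSSBB=4 aannSSBb=4 aannSsBB=8 aannSsBb=8 aannssBB=4 aannssBb=4
aaNnSsBb hits 8/256; gcd=8; 8÷8/256÷8 = 1/32

P(aaNnSsBb) = 1/32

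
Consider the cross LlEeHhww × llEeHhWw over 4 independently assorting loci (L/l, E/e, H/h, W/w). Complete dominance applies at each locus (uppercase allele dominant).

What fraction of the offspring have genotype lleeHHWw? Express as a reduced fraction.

P(lleeHHWw) = 1/64

LlEeHhww gametes: LEHw×2, LEhw×2, LeHw×2, Lehw×2, lEHw×2, lEhw×2, leHw×2, lehw×2
llEeHhWw gametes: lEHW×2, lEHw×2, lEhW×2, lEhw×2, leHW×2, leHw×2, lehW×2, lehw×2
LlEeHhww×llEeHhWw grid (16·16=256): LlEEHHWw=4 LlEEHHww=4 LlEEHhWw=8 LlEEHhww=8 LlEEhhWw=4 LlEEhhww=4 LlEeHHWw=8 LlEeHHww=8 LlEeHhWw=16 LlEeHhww=16 LlEehhWw=8 LlEehhww=8 LleeHHWw=4 LleeHHww=4 LleeHhWw=8 LleeHhww=8 LleehhWw=4 Lleehhww=4 llEEHHWw=4 llEEHHww=4 llEEHhWw=8 llEEHhww=8 llEEhhWw=4 llEEhhww=4 llEeHHWw=8 llEeHHww=8 llEeHhWw=16 llEeHhww=16 llEehhWw=8 llEehhww=8 lleeHHWw=4 lleeHHww=4 lleeHhWw=8 lleeHhww=8 lleehhWw=4 lleehhww=4
lleeHHWw hits 4/256; gcd=4; 4÷4/256÷4 = 1/64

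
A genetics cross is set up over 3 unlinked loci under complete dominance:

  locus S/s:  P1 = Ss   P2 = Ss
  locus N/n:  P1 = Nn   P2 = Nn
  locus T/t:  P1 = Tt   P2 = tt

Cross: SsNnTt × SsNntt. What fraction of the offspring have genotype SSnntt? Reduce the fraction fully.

SsNnTt gametes: SNT×1, SNt×1, SnT×1, Snt×1, sNT×1, sNt×1, snT×1, snt×1
SsNntt gametes: SNt×2, Snt×2, sNt×2, snt×2
SsNnTt×SsNntt grid (8·8=64): SSNNTt=2 SSNNtt=2 SSNnTt=4 SSNntt=4 SSnnTt=2 SSnntt=2 SsNNTt=4 SsNNtt=4 SsNnTt=8 SsNntt=8 SsnnTt=4 Ssnntt=4 ssNNTt=2 ssNNtt=2 ssNnTt=4 ssNntt=4 ssnnTt=2 ssnntt=2
SSnntt hits 2/64; gcd=2; 2÷2/64÷2 = 1/32

P(SSnntt) = 1/32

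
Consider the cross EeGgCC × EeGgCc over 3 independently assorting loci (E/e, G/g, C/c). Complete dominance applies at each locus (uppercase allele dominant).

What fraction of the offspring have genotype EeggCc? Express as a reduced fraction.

EeGgCC gametes: EGC×2, EgC×2, eGC×2, egC×2
EeGgCc gametes: EGC×1, EGc×1, EgC×1, Egc×1, eGC×1, eGc×1, egC×1, egc×1
EeGgCC×EeGgCc grid (8·8=64): EEGGCC=2 EEGGCc=2 EEGgCC=4 EEGgCc=4 EEggCC=2 EEggCc=2 EeGGCC=4 EeGGCc=4 EeGgCC=8 EeGgCc=8 EeggCC=4 EeggCc=4 eeGGCC=2 eeGGCc=2 eeGgCC=4 eeGgCc=4 eeggCC=2 eeggCc=2
EeggCc hits 4/64; gcd=4; 4÷4/64÷4 = 1/16

P(EeggCc) = 1/16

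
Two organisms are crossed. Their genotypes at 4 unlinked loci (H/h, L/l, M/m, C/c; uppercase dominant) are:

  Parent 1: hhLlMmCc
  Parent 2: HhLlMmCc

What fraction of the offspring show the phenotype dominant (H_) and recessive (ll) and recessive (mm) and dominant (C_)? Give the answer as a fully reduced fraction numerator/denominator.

P(H_ ll mm C_) = 3/128

hhLlMmCc gametes: hLMC×2, hLMc×2, hLmC×2, hLmc×2, hlMC×2, hlMc×2, hlmC×2, hlmc×2
HhLlMmCc gametes: HLMC×1, HLMc×1, HLmC×1, HLmc×1, HlMC×1, HlMc×1, HlmC×1, Hlmc×1, hLMC×1, hLMc×1, hLmC×1, hLmc×1, hlMC×1, hlMc×1, hlmC×1, hlmc×1
hhLlMmCc×HhLlMmCc grid (16·16=256): HhLLMMCC=2 HhLLMMCc=4 HhLLMMcc=2 HhLLMmCC=4 HhLLMmCc=8 HhLLMmcc=4 HhLLmmCC=2 HhLLmmCc=4 HhLLmmcc=2 HhLlMMCC=4 HhLlMMCc=8 HhLlMMcc=4 HhLlMmCC=8 HhLlMmCc=16 HhLlMmcc=8 HhLlmmCC=4 HhLlmmCc=8 HhLlmmcc=4 HhllMMCC=2 HhllMMCc=4 HhllMMcc=2 HhllMmCC=4 HhllMmCc=8 HhllMmcc=4 HhllmmCC=2 HhllmmCc=4 Hhllmmcc=2 hhLLMMCC=2 hhLLMMCc=4 hhLLMMcc=2 hhLLMmCC=4 hhLLMmCc=8 hhLLMmcc=4 hhLLmmCC=2 hhLLmmCc=4 hhLLmmcc=2 hhLlMMCC=4 hhLlMMCc=8 hhLlMMcc=4 hhLlMmCC=8 hhLlMmCc=16 hhLlMmcc=8 hhLlmmCC=4 hhLlmmCc=8 hhLlmmcc=4 hhllMMCC=2 hhllMMCc=4 hhllMMcc=2 hhllMmCC=4 hhllMmCc=8 hhllMmcc=4 hhllmmCC=2 hhllmmCc=4 hhllmmcc=2
H_ ll mm C_ hits 6/256; gcd=2; 6÷2/256÷2 = 3/128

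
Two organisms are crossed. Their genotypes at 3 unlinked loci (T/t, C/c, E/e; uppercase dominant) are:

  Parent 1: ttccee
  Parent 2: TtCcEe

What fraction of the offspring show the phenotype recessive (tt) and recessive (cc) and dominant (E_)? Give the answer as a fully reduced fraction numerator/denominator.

ttccee gametes: tce×8
TtCcEe gametes: TCE×1, TCe×1, TcE×1, Tce×1, tCE×1, tCe×1, tcE×1, tce×1
ttccee×TtCcEe grid (8·8=64): TtCcEe=8 TtCcee=8 TtccEe=8 Ttccee=8 ttCcEe=8 ttCcee=8 ttccEe=8 ttccee=8
tt cc E_ hits 8/64; gcd=8; 8÷8/64÷8 = 1/8

P(tt cc E_) = 1/8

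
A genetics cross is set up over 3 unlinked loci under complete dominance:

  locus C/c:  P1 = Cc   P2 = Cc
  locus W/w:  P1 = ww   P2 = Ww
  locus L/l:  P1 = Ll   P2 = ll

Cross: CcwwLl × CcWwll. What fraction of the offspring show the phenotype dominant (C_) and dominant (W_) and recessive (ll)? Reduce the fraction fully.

CcwwLl gametes: CwL×2, Cwl×2, cwL×2, cwl×2
CcWwll gametes: CWl×2, Cwl×2, cWl×2, cwl×2
CcwwLl×CcWwll grid (8·8=64): CCWwLl=4 CCWwll=4 CCwwLl=4 CCwwll=4 CcWwLl=8 CcWwll=8 CcwwLl=8 Ccwwll=8 ccWwLl=4 ccWwll=4 ccwwLl=4 ccwwll=4
C_ W_ ll hits 12/64; gcd=4; 12÷4/64÷4 = 3/16

P(C_ W_ ll) = 3/16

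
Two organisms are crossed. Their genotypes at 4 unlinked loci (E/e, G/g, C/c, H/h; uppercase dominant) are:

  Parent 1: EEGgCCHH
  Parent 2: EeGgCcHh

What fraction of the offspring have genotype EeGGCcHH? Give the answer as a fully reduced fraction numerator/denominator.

EEGgCCHH gametes: EGCH×8, EgCH×8
EeGgCcHh gametes: EGCH×1, EGCh×1, EGcH×1, EGch×1, EgCH×1, EgCh×1, EgcH×1, Egch×1, eGCH×1, eGCh×1, eGcH×1, eGch×1, egCH×1, egCh×1, egcH×1, egch×1
EEGgCCHH×EeGgCcHh grid (16·16=256): EEGGCCHH=8 EEGGCCHh=8 EEGGCcHH=8 EEGGCcHh=8 EEGgCCHH=16 EEGgCCHh=16 EEGgCcHH=16 EEGgCcHh=16 EEggCCHH=8 EEggCCHh=8 EEggCcHH=8 EEggCcHh=8 EeGGCCHH=8 EeGGCCHh=8 EeGGCcHH=8 EeGGCcHh=8 EeGgCCHH=16 EeGgCCHh=16 EeGgCcHH=16 EeGgCcHh=16 EeggCCHH=8 EeggCCHh=8 EeggCcHH=8 EeggCcHh=8
EeGGCcHH hits 8/256; gcd=8; 8÷8/256÷8 = 1/32

P(EeGGCcHH) = 1/32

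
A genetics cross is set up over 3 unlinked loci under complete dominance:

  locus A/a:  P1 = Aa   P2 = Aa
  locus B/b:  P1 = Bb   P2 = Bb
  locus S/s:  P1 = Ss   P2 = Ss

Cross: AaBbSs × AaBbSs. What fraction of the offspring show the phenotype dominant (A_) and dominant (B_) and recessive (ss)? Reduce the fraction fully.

P(A_ B_ ss) = 9/64

AaBbSs gametes: ABS×1, ABs×1, AbS×1, Abs×1, aBS×1, aBs×1, abS×1, abs×1
AaBbSs gametes: ABS×1, ABs×1, AbS×1, Abs×1, aBS×1, aBs×1, abS×1, abs×1
AaBbSs×AaBbSs grid (8·8=64): AABBSS=1 AABBSs=2 AABBss=1 AABbSS=2 AABbSs=4 AABbss=2 AAbbSS=1 AAbbSs=2 AAbbss=1 AaBBSS=2 AaBBSs=4 AaBBss=2 AaBbSS=4 AaBbSs=8 AaBbss=4 AabbSS=2 AabbSs=4 Aabbss=2 aaBBSS=1 aaBBSs=2 aaBBss=1 aaBbSS=2 aaBbSs=4 aaBbss=2 aabbSS=1 aabbSs=2 aabbss=1
A_ B_ ss hits 9/64; gcd=1; 9÷1/64÷1 = 9/64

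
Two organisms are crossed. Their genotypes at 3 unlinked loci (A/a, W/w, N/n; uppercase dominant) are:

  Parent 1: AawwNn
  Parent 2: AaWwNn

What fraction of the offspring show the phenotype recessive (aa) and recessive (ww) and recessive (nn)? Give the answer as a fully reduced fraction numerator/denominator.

P(aa ww nn) = 1/32

AawwNn gametes: AwN×2, Awn×2, awN×2, awn×2
AaWwNn gametes: AWN×1, AWn×1, AwN×1, Awn×1, aWN×1, aWn×1, awN×1, awn×1
AawwNn×AaWwNn grid (8·8=64): AAWwNN=2 AAWwNn=4 AAWwnn=2 AAwwNN=2 AAwwNn=4 AAwwnn=2 AaWwNN=4 AaWwNn=8 AaWwnn=4 AawwNN=4 AawwNn=8 Aawwnn=4 aaWwNN=2 aaWwNn=4 aaWwnn=2 aawwNN=2 aawwNn=4 aawwnn=2
aa ww nn hits 2/64; gcd=2; 2÷2/64÷2 = 1/32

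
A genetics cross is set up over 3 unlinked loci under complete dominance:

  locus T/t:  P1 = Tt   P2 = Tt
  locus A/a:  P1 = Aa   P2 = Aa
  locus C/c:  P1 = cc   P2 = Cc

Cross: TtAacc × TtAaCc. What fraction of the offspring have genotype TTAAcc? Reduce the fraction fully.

P(TTAAcc) = 1/32

TtAacc gametes: TAc×2, Tac×2, tAc×2, tac×2
TtAaCc gametes: TAC×1, TAc×1, TaC×1, Tac×1, tAC×1, tAc×1, taC×1, tac×1
TtAacc×TtAaCc grid (8·8=64): TTAACc=2 TTAAcc=2 TTAaCc=4 TTAacc=4 TTaaCc=2 TTaacc=2 TtAACc=4 TtAAcc=4 TtAaCc=8 TtAacc=8 TtaaCc=4 Ttaacc=4 ttAACc=2 ttAAcc=2 ttAaCc=4 ttAacc=4 ttaaCc=2 ttaacc=2
TTAAcc hits 2/64; gcd=2; 2÷2/64÷2 = 1/32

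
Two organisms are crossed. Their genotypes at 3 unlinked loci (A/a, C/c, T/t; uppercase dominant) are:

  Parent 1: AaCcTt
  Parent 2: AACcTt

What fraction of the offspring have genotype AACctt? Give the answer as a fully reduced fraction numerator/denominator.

P(AACctt) = 1/16

AaCcTt gametes: ACT×1, ACt×1, AcT×1, Act×1, aCT×1, aCt×1, acT×1, act×1
AACcTt gametes: ACT×2, ACt×2, AcT×2, Act×2
AaCcTt×AACcTt grid (8·8=64): AACCTT=2 AACCTt=4 AACCtt=2 AACcTT=4 AACcTt=8 AACctt=4 AAccTT=2 AAccTt=4 AAcctt=2 AaCCTT=2 AaCCTt=4 AaCCtt=2 AaCcTT=4 AaCcTt=8 AaCctt=4 AaccTT=2 AaccTt=4 Aacctt=2
AACctt hits 4/64; gcd=4; 4÷4/64÷4 = 1/16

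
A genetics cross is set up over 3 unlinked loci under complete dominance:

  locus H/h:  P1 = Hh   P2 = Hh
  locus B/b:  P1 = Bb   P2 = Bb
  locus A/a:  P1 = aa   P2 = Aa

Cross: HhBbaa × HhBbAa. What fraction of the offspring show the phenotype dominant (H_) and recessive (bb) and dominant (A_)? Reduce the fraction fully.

HhBbaa gametes: HBa×2, Hba×2, hBa×2, hba×2
HhBbAa gametes: HBA×1, HBa×1, HbA×1, Hba×1, hBA×1, hBa×1, hbA×1, hba×1
HhBbaa×HhBbAa grid (8·8=64): HHBBAa=2 HHBBaa=2 HHBbAa=4 HHBbaa=4 HHbbAa=2 HHbbaa=2 HhBBAa=4 HhBBaa=4 HhBbAa=8 HhBbaa=8 HhbbAa=4 Hhbbaa=4 hhBBAa=2 hhBBaa=2 hhBbAa=4 hhBbaa=4 hhbbAa=2 hhbbaa=2
H_ bb A_ hits 6/64; gcd=2; 6÷2/64÷2 = 3/32

P(H_ bb A_) = 3/32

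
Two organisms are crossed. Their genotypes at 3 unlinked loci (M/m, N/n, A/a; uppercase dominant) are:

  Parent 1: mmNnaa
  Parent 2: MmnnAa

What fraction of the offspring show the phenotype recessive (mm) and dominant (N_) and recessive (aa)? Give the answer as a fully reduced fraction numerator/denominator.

P(mm N_ aa) = 1/8

mmNnaa gametes: mNa×4, mna×4
MmnnAa gametes: MnA×2, Mna×2, mnA×2, mna×2
mmNnaa×MmnnAa grid (8·8=64): MmNnAa=8 MmNnaa=8 MmnnAa=8 Mmnnaa=8 mmNnAa=8 mmNnaa=8 mmnnAa=8 mmnnaa=8
mm N_ aa hits 8/64; gcd=8; 8÷8/64÷8 = 1/8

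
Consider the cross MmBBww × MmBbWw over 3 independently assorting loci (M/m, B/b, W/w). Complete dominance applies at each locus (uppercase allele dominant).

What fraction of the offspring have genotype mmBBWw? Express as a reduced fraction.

MmBBww gametes: MBw×4, mBw×4
MmBbWw gametes: MBW×1, MBw×1, MbW×1, Mbw×1, mBW×1, mBw×1, mbW×1, mbw×1
MmBBww×MmBbWw grid (8·8=64): MMBBWw=4 MMBBww=4 MMBbWw=4 MMBbww=4 MmBBWw=8 MmBBww=8 MmBbWw=8 MmBbww=8 mmBBWw=4 mmBBww=4 mmBbWw=4 mmBbww=4
mmBBWw hits 4/64; gcd=4; 4÷4/64÷4 = 1/16

P(mmBBWw) = 1/16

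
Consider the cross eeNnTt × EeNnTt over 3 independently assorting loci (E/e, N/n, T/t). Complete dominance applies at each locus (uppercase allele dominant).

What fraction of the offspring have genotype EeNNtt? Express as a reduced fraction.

P(EeNNtt) = 1/32

eeNnTt gametes: eNT×2, eNt×2, enT×2, ent×2
EeNnTt gametes: ENT×1, ENt×1, EnT×1, Ent×1, eNT×1, eNt×1, enT×1, ent×1
eeNnTt×EeNnTt grid (8·8=64): EeNNTT=2 EeNNTt=4 EeNNtt=2 EeNnTT=4 EeNnTt=8 EeNntt=4 EennTT=2 EennTt=4 Eenntt=2 eeNNTT=2 eeNNTt=4 eeNNtt=2 eeNnTT=4 eeNnTt=8 eeNntt=4 eennTT=2 eennTt=4 eenntt=2
EeNNtt hits 2/64; gcd=2; 2÷2/64÷2 = 1/32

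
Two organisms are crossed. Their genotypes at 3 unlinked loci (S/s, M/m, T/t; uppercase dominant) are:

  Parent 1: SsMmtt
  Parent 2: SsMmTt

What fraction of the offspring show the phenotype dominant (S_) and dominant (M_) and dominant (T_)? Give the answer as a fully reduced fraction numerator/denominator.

P(S_ M_ T_) = 9/32

SsMmtt gametes: SMt×2, Smt×2, sMt×2, smt×2
SsMmTt gametes: SMT×1, SMt×1, SmT×1, Smt×1, sMT×1, sMt×1, smT×1, smt×1
SsMmtt×SsMmTt grid (8·8=64): SSMMTt=2 SSMMtt=2 SSMmTt=4 SSMmtt=4 SSmmTt=2 SSmmtt=2 SsMMTt=4 SsMMtt=4 SsMmTt=8 SsMmtt=8 SsmmTt=4 Ssmmtt=4 ssMMTt=2 ssMMtt=2 ssMmTt=4 ssMmtt=4 ssmmTt=2 ssmmtt=2
S_ M_ T_ hits 18/64; gcd=2; 18÷2/64÷2 = 9/32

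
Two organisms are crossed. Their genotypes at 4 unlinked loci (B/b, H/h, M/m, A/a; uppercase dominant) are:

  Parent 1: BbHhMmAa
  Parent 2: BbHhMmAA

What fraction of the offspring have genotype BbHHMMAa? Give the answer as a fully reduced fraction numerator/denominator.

BbHhMmAa gametes: BHMA×1, BHMa×1, BHmA×1, BHma×1, BhMA×1, BhMa×1, BhmA×1, Bhma×1, bHMA×1, bHMa×1, bHmA×1, bHma×1, bhMA×1, bhMa×1, bhmA×1, bhma×1
BbHhMmAA gametes: BHMA×2, BHmA×2, BhMA×2, BhmA×2, bHMA×2, bHmA×2, bhMA×2, bhmA×2
BbHhMmAa×BbHhMmAA grid (16·16=256): BBHHMMAA=2 BBHHMMAa=2 BBHHMmAA=4 BBHHMmAa=4 BBHHmmAA=2 BBHHmmAa=2 BBHhMMAA=4 BBHhMMAa=4 BBHhMmAA=8 BBHhMmAa=8 BBHhmmAA=4 BBHhmmAa=4 BBhhMMAA=2 BBhhMMAa=2 BBhhMmAA=4 BBhhMmAa=4 BBhhmmAA=2 BBhhmmAa=2 BbHHMMAA=4 BbHHMMAa=4 BbHHMmAA=8 BbHHMmAa=8 BbHHmmAA=4 BbHHmmAa=4 BbHhMMAA=8 BbHhMMAa=8 BbHhMmAA=16 BbHhMmAa=16 BbHhmmAA=8 BbHhmmAa=8 BbhhMMAA=4 BbhhMMAa=4 BbhhMmAA=8 BbhhMmAa=8 BbhhmmAA=4 BbhhmmAa=4 bbHHMMAA=2 bbHHMMAa=2 bbHHMmAA=4 bbHHMmAa=4 bbHHmmAA=2 bbHHmmAa=2 bbHhMMAA=4 bbHhMMAa=4 bbHhMmAA=8 bbHhMmAa=8 bbHhmmAA=4 bbHhmmAa=4 bbhhMMAA=2 bbhhMMAa=2 bbhhMmAA=4 bbhhMmAa=4 bbhhmmAA=2 bbhhmmAa=2
BbHHMMAa hits 4/256; gcd=4; 4÷4/256÷4 = 1/64

P(BbHHMMAa) = 1/64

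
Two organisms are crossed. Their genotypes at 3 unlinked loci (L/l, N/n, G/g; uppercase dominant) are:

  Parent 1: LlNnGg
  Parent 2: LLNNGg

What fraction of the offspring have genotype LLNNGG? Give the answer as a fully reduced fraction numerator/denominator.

P(LLNNGG) = 1/16

LlNnGg gametes: LNG×1, LNg×1, LnG×1, Lng×1, lNG×1, lNg×1, lnG×1, lng×1
LLNNGg gametes: LNG×4, LNg×4
LlNnGg×LLNNGg grid (8·8=64): LLNNGG=4 LLNNGg=8 LLNNgg=4 LLNnGG=4 LLNnGg=8 LLNngg=4 LlNNGG=4 LlNNGg=8 LlNNgg=4 LlNnGG=4 LlNnGg=8 LlNngg=4
LLNNGG hits 4/64; gcd=4; 4÷4/64÷4 = 1/16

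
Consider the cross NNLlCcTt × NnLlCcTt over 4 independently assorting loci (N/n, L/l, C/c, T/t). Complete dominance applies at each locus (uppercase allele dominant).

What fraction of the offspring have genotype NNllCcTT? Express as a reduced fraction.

NNLlCcTt gametes: NLCT×2, NLCt×2, NLcT×2, NLct×2, NlCT×2, NlCt×2, NlcT×2, Nlct×2
NnLlCcTt gametes: NLCT×1, NLCt×1, NLcT×1, NLct×1, NlCT×1, NlCt×1, NlcT×1, Nlct×1, nLCT×1, nLCt×1, nLcT×1, nLct×1, nlCT×1, nlCt×1, nlcT×1, nlct×1
NNLlCcTt×NnLlCcTt grid (16·16=256): NNLLCCTT=2 NNLLCCTt=4 NNLLCCtt=2 NNLLCcTT=4 NNLLCcTt=8 NNLLCctt=4 NNLLccTT=2 NNLLccTt=4 NNLLcctt=2 NNLlCCTT=4 NNLlCCTt=8 NNLlCCtt=4 NNLlCcTT=8 NNLlCcTt=16 NNLlCctt=8 NNLlccTT=4 NNLlccTt=8 NNLlcctt=4 NNllCCTT=2 NNllCCTt=4 NNllCCtt=2 NNllCcTT=4 NNllCcTt=8 NNllCctt=4 NNllccTT=2 NNllccTt=4 NNllcctt=2 NnLLCCTT=2 NnLLCCTt=4 NnLLCCtt=2 NnLLCcTT=4 NnLLCcTt=8 NnLLCctt=4 NnLLccTT=2 NnLLccTt=4 NnLLcctt=2 NnLlCCTT=4 NnLlCCTt=8 NnLlCCtt=4 NnLlCcTT=8 NnLlCcTt=16 NnLlCctt=8 NnLlccTT=4 NnLlccTt=8 NnLlcctt=4 NnllCCTT=2 NnllCCTt=4 NnllCCtt=2 NnllCcTT=4 NnllCcTt=8 NnllCctt=4 NnllccTT=2 NnllccTt=4 Nnllcctt=2
NNllCcTT hits 4/256; gcd=4; 4÷4/256÷4 = 1/64

P(NNllCcTT) = 1/64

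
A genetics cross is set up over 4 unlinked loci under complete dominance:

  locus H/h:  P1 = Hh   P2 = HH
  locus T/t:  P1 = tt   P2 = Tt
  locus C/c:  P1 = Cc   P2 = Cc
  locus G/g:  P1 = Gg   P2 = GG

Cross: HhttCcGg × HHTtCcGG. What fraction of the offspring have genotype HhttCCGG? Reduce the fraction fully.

HhttCcGg gametes: HtCG×2, HtCg×2, HtcG×2, Htcg×2, htCG×2, htCg×2, htcG×2, htcg×2
HHTtCcGG gametes: HTCG×4, HTcG×4, HtCG×4, HtcG×4
HhttCcGg×HHTtCcGG grid (16·16=256): HHTtCCGG=8 HHTtCCGg=8 HHTtCcGG=16 HHTtCcGg=16 HHTtccGG=8 HHTtccGg=8 HHttCCGG=8 HHttCCGg=8 HHttCcGG=16 HHttCcGg=16 HHttccGG=8 HHttccGg=8 HhTtCCGG=8 HhTtCCGg=8 HhTtCcGG=16 HhTtCcGg=16 HhTtccGG=8 HhTtccGg=8 HhttCCGG=8 HhttCCGg=8 HhttCcGG=16 HhttCcGg=16 HhttccGG=8 HhttccGg=8
HhttCCGG hits 8/256; gcd=8; 8÷8/256÷8 = 1/32

P(HhttCCGG) = 1/32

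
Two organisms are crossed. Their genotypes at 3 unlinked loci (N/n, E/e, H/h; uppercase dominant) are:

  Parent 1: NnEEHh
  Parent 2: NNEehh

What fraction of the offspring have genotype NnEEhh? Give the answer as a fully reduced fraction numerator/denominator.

P(NnEEhh) = 1/8

NnEEHh gametes: NEH×2, NEh×2, nEH×2, nEh×2
NNEehh gametes: NEh×4, Neh×4
NnEEHh×NNEehh grid (8·8=64): NNEEHh=8 NNEEhh=8 NNEeHh=8 NNEehh=8 NnEEHh=8 NnEEhh=8 NnEeHh=8 NnEehh=8
NnEEhh hits 8/64; gcd=8; 8÷8/64÷8 = 1/8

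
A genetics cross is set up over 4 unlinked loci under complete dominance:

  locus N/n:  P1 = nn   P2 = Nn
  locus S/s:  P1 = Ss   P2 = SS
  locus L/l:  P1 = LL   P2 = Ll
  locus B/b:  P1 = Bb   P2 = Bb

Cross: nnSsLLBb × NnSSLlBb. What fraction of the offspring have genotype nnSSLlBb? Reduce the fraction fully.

P(nnSSLlBb) = 1/16

nnSsLLBb gametes: nSLB×4, nSLb×4, nsLB×4, nsLb×4
NnSSLlBb gametes: NSLB×2, NSLb×2, NSlB×2, NSlb×2, nSLB×2, nSLb×2, nSlB×2, nSlb×2
nnSsLLBb×NnSSLlBb grid (16·16=256): NnSSLLBB=8 NnSSLLBb=16 NnSSLLbb=8 NnSSLlBB=8 NnSSLlBb=16 NnSSLlbb=8 NnSsLLBB=8 NnSsLLBb=16 NnSsLLbb=8 NnSsLlBB=8 NnSsLlBb=16 NnSsLlbb=8 nnSSLLBB=8 nnSSLLBb=16 nnSSLLbb=8 nnSSLlBB=8 nnSSLlBb=16 nnSSLlbb=8 nnSsLLBB=8 nnSsLLBb=16 nnSsLLbb=8 nnSsLlBB=8 nnSsLlBb=16 nnSsLlbb=8
nnSSLlBb hits 16/256; gcd=16; 16÷16/256÷16 = 1/16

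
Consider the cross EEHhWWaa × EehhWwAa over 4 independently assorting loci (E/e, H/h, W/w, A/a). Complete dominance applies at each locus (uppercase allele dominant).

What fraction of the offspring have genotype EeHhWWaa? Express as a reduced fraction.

P(EeHhWWaa) = 1/16

EEHhWWaa gametes: EHWa×8, EhWa×8
EehhWwAa gametes: EhWA×2, EhWa×2, EhwA×2, Ehwa×2, ehWA×2, ehWa×2, ehwA×2, ehwa×2
EEHhWWaa×EehhWwAa grid (16·16=256): EEHhWWAa=16 EEHhWWaa=16 EEHhWwAa=16 EEHhWwaa=16 EEhhWWAa=16 EEhhWWaa=16 EEhhWwAa=16 EEhhWwaa=16 EeHhWWAa=16 EeHhWWaa=16 EeHhWwAa=16 EeHhWwaa=16 EehhWWAa=16 EehhWWaa=16 EehhWwAa=16 EehhWwaa=16
EeHhWWaa hits 16/256; gcd=16; 16÷16/256÷16 = 1/16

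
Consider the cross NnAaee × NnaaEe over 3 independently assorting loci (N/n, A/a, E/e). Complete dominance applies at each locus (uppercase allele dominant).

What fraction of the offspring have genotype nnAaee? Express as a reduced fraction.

P(nnAaee) = 1/16

NnAaee gametes: NAe×2, Nae×2, nAe×2, nae×2
NnaaEe gametes: NaE×2, Nae×2, naE×2, nae×2
NnAaee×NnaaEe grid (8·8=64): NNAaEe=4 NNAaee=4 NNaaEe=4 NNaaee=4 NnAaEe=8 NnAaee=8 NnaaEe=8 Nnaaee=8 nnAaEe=4 nnAaee=4 nnaaEe=4 nnaaee=4
nnAaee hits 4/64; gcd=4; 4÷4/64÷4 = 1/16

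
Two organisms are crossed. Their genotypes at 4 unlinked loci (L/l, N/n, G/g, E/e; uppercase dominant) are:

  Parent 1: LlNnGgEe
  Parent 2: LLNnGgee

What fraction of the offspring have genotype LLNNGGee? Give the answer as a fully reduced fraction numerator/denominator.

P(LLNNGGee) = 1/64

LlNnGgEe gametes: LNGE×1, LNGe×1, LNgE×1, LNge×1, LnGE×1, LnGe×1, LngE×1, Lnge×1, lNGE×1, lNGe×1, lNgE×1, lNge×1, lnGE×1, lnGe×1, lngE×1, lnge×1
LLNnGgee gametes: LNGe×4, LNge×4, LnGe×4, Lnge×4
LlNnGgEe×LLNnGgee grid (16·16=256): LLNNGGEe=4 LLNNGGee=4 LLNNGgEe=8 LLNNGgee=8 LLNNggEe=4 LLNNggee=4 LLNnGGEe=8 LLNnGGee=8 LLNnGgEe=16 LLNnGgee=16 LLNnggEe=8 LLNnggee=8 LLnnGGEe=4 LLnnGGee=4 LLnnGgEe=8 LLnnGgee=8 LLnnggEe=4 LLnnggee=4 LlNNGGEe=4 LlNNGGee=4 LlNNGgEe=8 LlNNGgee=8 LlNNggEe=4 LlNNggee=4 LlNnGGEe=8 LlNnGGee=8 LlNnGgEe=16 LlNnGgee=16 LlNnggEe=8 LlNnggee=8 LlnnGGEe=4 LlnnGGee=4 LlnnGgEe=8 LlnnGgee=8 LlnnggEe=4 Llnnggee=4
LLNNGGee hits 4/256; gcd=4; 4÷4/256÷4 = 1/64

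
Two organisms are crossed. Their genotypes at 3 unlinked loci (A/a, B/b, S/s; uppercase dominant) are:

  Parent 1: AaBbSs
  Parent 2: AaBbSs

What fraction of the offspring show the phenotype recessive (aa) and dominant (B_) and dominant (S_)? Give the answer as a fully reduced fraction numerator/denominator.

AaBbSs gametes: ABS×1, ABs×1, AbS×1, Abs×1, aBS×1, aBs×1, abS×1, abs×1
AaBbSs gametes: ABS×1, ABs×1, AbS×1, Abs×1, aBS×1, aBs×1, abS×1, abs×1
AaBbSs×AaBbSs grid (8·8=64): AABBSS=1 AABBSs=2 AABBss=1 AABbSS=2 AABbSs=4 AABbss=2 AAbbSS=1 AAbbSs=2 AAbbss=1 AaBBSS=2 AaBBSs=4 AaBBss=2 AaBbSS=4 AaBbSs=8 AaBbss=4 AabbSS=2 AabbSs=4 Aabbss=2 aaBBSS=1 aaBBSs=2 aaBBss=1 aaBbSS=2 aaBbSs=4 aaBbss=2 aabbSS=1 aabbSs=2 aabbss=1
aa B_ S_ hits 9/64; gcd=1; 9÷1/64÷1 = 9/64

P(aa B_ S_) = 9/64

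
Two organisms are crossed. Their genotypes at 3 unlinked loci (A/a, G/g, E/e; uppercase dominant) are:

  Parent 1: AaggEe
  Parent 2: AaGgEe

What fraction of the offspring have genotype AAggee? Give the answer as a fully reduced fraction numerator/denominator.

P(AAggee) = 1/32

AaggEe gametes: AgE×2, Age×2, agE×2, age×2
AaGgEe gametes: AGE×1, AGe×1, AgE×1, Age×1, aGE×1, aGe×1, agE×1, age×1
AaggEe×AaGgEe grid (8·8=64): AAGgEE=2 AAGgEe=4 AAGgee=2 AAggEE=2 AAggEe=4 AAggee=2 AaGgEE=4 AaGgEe=8 AaGgee=4 AaggEE=4 AaggEe=8 Aaggee=4 aaGgEE=2 aaGgEe=4 aaGgee=2 aaggEE=2 aaggEe=4 aaggee=2
AAggee hits 2/64; gcd=2; 2÷2/64÷2 = 1/32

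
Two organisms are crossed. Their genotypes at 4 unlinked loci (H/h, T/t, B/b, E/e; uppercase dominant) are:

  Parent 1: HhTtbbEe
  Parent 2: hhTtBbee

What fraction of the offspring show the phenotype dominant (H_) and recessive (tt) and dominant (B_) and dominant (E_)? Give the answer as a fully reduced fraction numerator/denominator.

P(H_ tt B_ E_) = 1/32

HhTtbbEe gametes: HTbE×2, HTbe×2, HtbE×2, Htbe×2, hTbE×2, hTbe×2, htbE×2, htbe×2
hhTtBbee gametes: hTBe×4, hTbe×4, htBe×4, htbe×4
HhTtbbEe×hhTtBbee grid (16·16=256): HhTTBbEe=8 HhTTBbee=8 HhTTbbEe=8 HhTTbbee=8 HhTtBbEe=16 HhTtBbee=16 HhTtbbEe=16 HhTtbbee=16 HhttBbEe=8 HhttBbee=8 HhttbbEe=8 Hhttbbee=8 hhTTBbEe=8 hhTTBbee=8 hhTTbbEe=8 hhTTbbee=8 hhTtBbEe=16 hhTtBbee=16 hhTtbbEe=16 hhTtbbee=16 hhttBbEe=8 hhttBbee=8 hhttbbEe=8 hhttbbee=8
H_ tt B_ E_ hits 8/256; gcd=8; 8÷8/256÷8 = 1/32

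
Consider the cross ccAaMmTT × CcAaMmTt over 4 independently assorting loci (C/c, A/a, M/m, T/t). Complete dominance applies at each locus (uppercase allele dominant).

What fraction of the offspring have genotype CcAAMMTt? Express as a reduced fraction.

P(CcAAMMTt) = 1/64

ccAaMmTT gametes: cAMT×4, cAmT×4, caMT×4, camT×4
CcAaMmTt gametes: CAMT×1, CAMt×1, CAmT×1, CAmt×1, CaMT×1, CaMt×1, CamT×1, Camt×1, cAMT×1, cAMt×1, cAmT×1, cAmt×1, caMT×1, caMt×1, camT×1, camt×1
ccAaMmTT×CcAaMmTt grid (16·16=256): CcAAMMTT=4 CcAAMMTt=4 CcAAMmTT=8 CcAAMmTt=8 CcAAmmTT=4 CcAAmmTt=4 CcAaMMTT=8 CcAaMMTt=8 CcAaMmTT=16 CcAaMmTt=16 CcAammTT=8 CcAammTt=8 CcaaMMTT=4 CcaaMMTt=4 CcaaMmTT=8 CcaaMmTt=8 CcaammTT=4 CcaammTt=4 ccAAMMTT=4 ccAAMMTt=4 ccAAMmTT=8 ccAAMmTt=8 ccAAmmTT=4 ccAAmmTt=4 ccAaMMTT=8 ccAaMMTt=8 ccAaMmTT=16 ccAaMmTt=16 ccAammTT=8 ccAammTt=8 ccaaMMTT=4 ccaaMMTt=4 ccaaMmTT=8 ccaaMmTt=8 ccaammTT=4 ccaammTt=4
CcAAMMTt hits 4/256; gcd=4; 4÷4/256÷4 = 1/64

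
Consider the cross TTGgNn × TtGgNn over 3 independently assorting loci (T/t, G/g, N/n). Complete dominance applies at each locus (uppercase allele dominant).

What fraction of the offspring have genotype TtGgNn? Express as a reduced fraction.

P(TtGgNn) = 1/8

TTGgNn gametes: TGN×2, TGn×2, TgN×2, Tgn×2
TtGgNn gametes: TGN×1, TGn×1, TgN×1, Tgn×1, tGN×1, tGn×1, tgN×1, tgn×1
TTGgNn×TtGgNn grid (8·8=64): TTGGNN=2 TTGGNn=4 TTGGnn=2 TTGgNN=4 TTGgNn=8 TTGgnn=4 TTggNN=2 TTggNn=4 TTggnn=2 TtGGNN=2 TtGGNn=4 TtGGnn=2 TtGgNN=4 TtGgNn=8 TtGgnn=4 TtggNN=2 TtggNn=4 Ttggnn=2
TtGgNn hits 8/64; gcd=8; 8÷8/64÷8 = 1/8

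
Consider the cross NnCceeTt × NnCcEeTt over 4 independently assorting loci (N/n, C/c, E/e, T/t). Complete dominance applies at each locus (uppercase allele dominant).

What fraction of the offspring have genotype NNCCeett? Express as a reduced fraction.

NnCceeTt gametes: NCeT×2, NCet×2, NceT×2, Ncet×2, nCeT×2, nCet×2, nceT×2, ncet×2
NnCcEeTt gametes: NCET×1, NCEt×1, NCeT×1, NCet×1, NcET×1, NcEt×1, NceT×1, Ncet×1, nCET×1, nCEt×1, nCeT×1, nCet×1, ncET×1, ncEt×1, nceT×1, ncet×1
NnCceeTt×NnCcEeTt grid (16·16=256): NNCCEeTT=2 NNCCEeTt=4 NNCCEett=2 NNCCeeTT=2 NNCCeeTt=4 NNCCeett=2 NNCcEeTT=4 NNCcEeTt=8 NNCcEett=4 NNCceeTT=4 NNCceeTt=8 NNCceett=4 NNccEeTT=2 NNccEeTt=4 NNccEett=2 NNcceeTT=2 NNcceeTt=4 NNcceett=2 NnCCEeTT=4 NnCCEeTt=8 NnCCEett=4 NnCCeeTT=4 NnCCeeTt=8 NnCCeett=4 NnCcEeTT=8 NnCcEeTt=16 NnCcEett=8 NnCceeTT=8 NnCceeTt=16 NnCceett=8 NnccEeTT=4 NnccEeTt=8 NnccEett=4 NncceeTT=4 NncceeTt=8 Nncceett=4 nnCCEeTT=2 nnCCEeTt=4 nnCCEett=2 nnCCeeTT=2 nnCCeeTt=4 nnCCeett=2 nnCcEeTT=4 nnCcEeTt=8 nnCcEett=4 nnCceeTT=4 nnCceeTt=8 nnCceett=4 nnccEeTT=2 nnccEeTt=4 nnccEett=2 nncceeTT=2 nncceeTt=4 nncceett=2
NNCCeett hits 2/256; gcd=2; 2÷2/256÷2 = 1/128

P(NNCCeett) = 1/128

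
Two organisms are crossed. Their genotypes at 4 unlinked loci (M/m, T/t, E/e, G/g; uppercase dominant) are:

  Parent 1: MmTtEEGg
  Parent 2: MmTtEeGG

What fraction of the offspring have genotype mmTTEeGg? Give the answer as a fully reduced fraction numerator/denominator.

MmTtEEGg gametes: MTEG×2, MTEg×2, MtEG×2, MtEg×2, mTEG×2, mTEg×2, mtEG×2, mtEg×2
MmTtEeGG gametes: MTEG×2, MTeG×2, MtEG×2, MteG×2, mTEG×2, mTeG×2, mtEG×2, mteG×2
MmTtEEGg×MmTtEeGG grid (16·16=256): MMTTEEGG=4 MMTTEEGg=4 MMTTEeGG=4 MMTTEeGg=4 MMTtEEGG=8 MMTtEEGg=8 MMTtEeGG=8 MMTtEeGg=8 MMttEEGG=4 MMttEEGg=4 MMttEeGG=4 MMttEeGg=4 MmTTEEGG=8 MmTTEEGg=8 MmTTEeGG=8 MmTTEeGg=8 MmTtEEGG=16 MmTtEEGg=16 MmTtEeGG=16 MmTtEeGg=16 MmttEEGG=8 MmttEEGg=8 MmttEeGG=8 MmttEeGg=8 mmTTEEGG=4 mmTTEEGg=4 mmTTEeGG=4 mmTTEeGg=4 mmTtEEGG=8 mmTtEEGg=8 mmTtEeGG=8 mmTtEeGg=8 mmttEEGG=4 mmttEEGg=4 mmttEeGG=4 mmttEeGg=4
mmTTEeGg hits 4/256; gcd=4; 4÷4/256÷4 = 1/64

P(mmTTEeGg) = 1/64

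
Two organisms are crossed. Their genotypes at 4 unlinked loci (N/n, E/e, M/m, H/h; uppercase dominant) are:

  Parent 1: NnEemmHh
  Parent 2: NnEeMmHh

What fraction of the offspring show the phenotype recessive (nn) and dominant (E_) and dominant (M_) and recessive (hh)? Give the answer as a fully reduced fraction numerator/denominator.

NnEemmHh gametes: NEmH×2, NEmh×2, NemH×2, Nemh×2, nEmH×2, nEmh×2, nemH×2, nemh×2
NnEeMmHh gametes: NEMH×1, NEMh×1, NEmH×1, NEmh×1, NeMH×1, NeMh×1, NemH×1, Nemh×1, nEMH×1, nEMh×1, nEmH×1, nEmh×1, neMH×1, neMh×1, nemH×1, nemh×1
NnEemmHh×NnEeMmHh grid (16·16=256): NNEEMmHH=2 NNEEMmHh=4 NNEEMmhh=2 NNEEmmHH=2 NNEEmmHh=4 NNEEmmhh=2 NNEeMmHH=4 NNEeMmHh=8 NNEeMmhh=4 NNEemmHH=4 NNEemmHh=8 NNEemmhh=4 NNeeMmHH=2 NNeeMmHh=4 NNeeMmhh=2 NNeemmHH=2 NNeemmHh=4 NNeemmhh=2 NnEEMmHH=4 NnEEMmHh=8 NnEEMmhh=4 NnEEmmHH=4 NnEEmmHh=8 NnEEmmhh=4 NnEeMmHH=8 NnEeMmHh=16 NnEeMmhh=8 NnEemmHH=8 NnEemmHh=16 NnEemmhh=8 NneeMmHH=4 NneeMmHh=8 NneeMmhh=4 NneemmHH=4 NneemmHh=8 Nneemmhh=4 nnEEMmHH=2 nnEEMmHh=4 nnEEMmhh=2 nnEEmmHH=2 nnEEmmHh=4 nnEEmmhh=2 nnEeMmHH=4 nnEeMmHh=8 nnEeMmhh=4 nnEemmHH=4 nnEemmHh=8 nnEemmhh=4 nneeMmHH=2 nneeMmHh=4 nneeMmhh=2 nneemmHH=2 nneemmHh=4 nneemmhh=2
nn E_ M_ hh hits 6/256; gcd=2; 6÷2/256÷2 = 3/128

P(nn E_ M_ hh) = 3/128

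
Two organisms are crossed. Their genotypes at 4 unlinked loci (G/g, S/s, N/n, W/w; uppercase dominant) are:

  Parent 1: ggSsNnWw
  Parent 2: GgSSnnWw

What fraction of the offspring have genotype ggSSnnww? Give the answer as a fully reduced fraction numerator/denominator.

P(ggSSnnww) = 1/32

ggSsNnWw gametes: gSNW×2, gSNw×2, gSnW×2, gSnw×2, gsNW×2, gsNw×2, gsnW×2, gsnw×2
GgSSnnWw gametes: GSnW×4, GSnw×4, gSnW×4, gSnw×4
ggSsNnWw×GgSSnnWw grid (16·16=256): GgSSNnWW=8 GgSSNnWw=16 GgSSNnww=8 GgSSnnWW=8 GgSSnnWw=16 GgSSnnww=8 GgSsNnWW=8 GgSsNnWw=16 GgSsNnww=8 GgSsnnWW=8 GgSsnnWw=16 GgSsnnww=8 ggSSNnWW=8 ggSSNnWw=16 ggSSNnww=8 ggSSnnWW=8 ggSSnnWw=16 ggSSnnww=8 ggSsNnWW=8 ggSsNnWw=16 ggSsNnww=8 ggSsnnWW=8 ggSsnnWw=16 ggSsnnww=8
ggSSnnww hits 8/256; gcd=8; 8÷8/256÷8 = 1/32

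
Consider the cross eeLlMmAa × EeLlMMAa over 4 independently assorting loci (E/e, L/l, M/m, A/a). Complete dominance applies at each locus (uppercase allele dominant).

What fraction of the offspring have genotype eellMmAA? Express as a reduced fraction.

eeLlMmAa gametes: eLMA×2, eLMa×2, eLmA×2, eLma×2, elMA×2, elMa×2, elmA×2, elma×2
EeLlMMAa gametes: ELMA×2, ELMa×2, ElMA×2, ElMa×2, eLMA×2, eLMa×2, elMA×2, elMa×2
eeLlMmAa×EeLlMMAa grid (16·16=256): EeLLMMAA=4 EeLLMMAa=8 EeLLMMaa=4 EeLLMmAA=4 EeLLMmAa=8 EeLLMmaa=4 EeLlMMAA=8 EeLlMMAa=16 EeLlMMaa=8 EeLlMmAA=8 EeLlMmAa=16 EeLlMmaa=8 EellMMAA=4 EellMMAa=8 EellMMaa=4 EellMmAA=4 EellMmAa=8 EellMmaa=4 eeLLMMAA=4 eeLLMMAa=8 eeLLMMaa=4 eeLLMmAA=4 eeLLMmAa=8 eeLLMmaa=4 eeLlMMAA=8 eeLlMMAa=16 eeLlMMaa=8 eeLlMmAA=8 eeLlMmAa=16 eeLlMmaa=8 eellMMAA=4 eellMMAa=8 eellMMaa=4 eellMmAA=4 eellMmAa=8 eellMmaa=4
eellMmAA hits 4/256; gcd=4; 4÷4/256÷4 = 1/64

P(eellMmAA) = 1/64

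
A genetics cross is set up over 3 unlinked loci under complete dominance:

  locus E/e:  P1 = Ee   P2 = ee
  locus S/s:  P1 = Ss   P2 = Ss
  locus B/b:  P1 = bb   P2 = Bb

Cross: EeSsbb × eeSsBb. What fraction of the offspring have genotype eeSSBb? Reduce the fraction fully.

P(eeSSBb) = 1/16

EeSsbb gametes: ESb×2, Esb×2, eSb×2, esb×2
eeSsBb gametes: eSB×2, eSb×2, esB×2, esb×2
EeSsbb×eeSsBb grid (8·8=64): EeSSBb=4 EeSSbb=4 EeSsBb=8 EeSsbb=8 EessBb=4 Eessbb=4 eeSSBb=4 eeSSbb=4 eeSsBb=8 eeSsbb=8 eessBb=4 eessbb=4
eeSSBb hits 4/64; gcd=4; 4÷4/64÷4 = 1/16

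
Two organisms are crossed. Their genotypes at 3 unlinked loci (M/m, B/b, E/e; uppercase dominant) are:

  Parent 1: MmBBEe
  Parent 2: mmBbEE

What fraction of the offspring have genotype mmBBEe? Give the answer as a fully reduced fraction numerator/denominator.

MmBBEe gametes: MBE×2, MBe×2, mBE×2, mBe×2
mmBbEE gametes: mBE×4, mbE×4
MmBBEe×mmBbEE grid (8·8=64): MmBBEE=8 MmBBEe=8 MmBbEE=8 MmBbEe=8 mmBBEE=8 mmBBEe=8 mmBbEE=8 mmBbEe=8
mmBBEe hits 8/64; gcd=8; 8÷8/64÷8 = 1/8

P(mmBBEe) = 1/8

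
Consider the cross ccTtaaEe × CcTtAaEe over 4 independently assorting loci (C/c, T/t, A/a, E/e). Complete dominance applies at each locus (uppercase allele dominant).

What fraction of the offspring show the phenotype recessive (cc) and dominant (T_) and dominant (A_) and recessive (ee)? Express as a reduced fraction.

ccTtaaEe gametes: cTaE×4, cTae×4, ctaE×4, ctae×4
CcTtAaEe gametes: CTAE×1, CTAe×1, CTaE×1, CTae×1, CtAE×1, CtAe×1, CtaE×1, Ctae×1, cTAE×1, cTAe×1, cTaE×1, cTae×1, ctAE×1, ctAe×1, ctaE×1, ctae×1
ccTtaaEe×CcTtAaEe grid (16·16=256): CcTTAaEE=4 CcTTAaEe=8 CcTTAaee=4 CcTTaaEE=4 CcTTaaEe=8 CcTTaaee=4 CcTtAaEE=8 CcTtAaEe=16 CcTtAaee=8 CcTtaaEE=8 CcTtaaEe=16 CcTtaaee=8 CcttAaEE=4 CcttAaEe=8 CcttAaee=4 CcttaaEE=4 CcttaaEe=8 Ccttaaee=4 ccTTAaEE=4 ccTTAaEe=8 ccTTAaee=4 ccTTaaEE=4 ccTTaaEe=8 ccTTaaee=4 ccTtAaEE=8 ccTtAaEe=16 ccTtAaee=8 ccTtaaEE=8 ccTtaaEe=16 ccTtaaee=8 ccttAaEE=4 ccttAaEe=8 ccttAaee=4 ccttaaEE=4 ccttaaEe=8 ccttaaee=4
cc T_ A_ ee hits 12/256; gcd=4; 12÷4/256÷4 = 3/64

P(cc T_ A_ ee) = 3/64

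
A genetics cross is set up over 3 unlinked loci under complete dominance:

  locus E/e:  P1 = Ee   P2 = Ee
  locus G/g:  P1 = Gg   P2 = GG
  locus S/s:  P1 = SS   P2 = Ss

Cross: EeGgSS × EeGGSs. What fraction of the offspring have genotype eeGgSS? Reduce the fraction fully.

EeGgSS gametes: EGS×2, EgS×2, eGS×2, egS×2
EeGGSs gametes: EGS×2, EGs×2, eGS×2, eGs×2
EeGgSS×EeGGSs grid (8·8=64): EEGGSS=4 EEGGSs=4 EEGgSS=4 EEGgSs=4 EeGGSS=8 EeGGSs=8 EeGgSS=8 EeGgSs=8 eeGGSS=4 eeGGSs=4 eeGgSS=4 eeGgSs=4
eeGgSS hits 4/64; gcd=4; 4÷4/64÷4 = 1/16

P(eeGgSS) = 1/16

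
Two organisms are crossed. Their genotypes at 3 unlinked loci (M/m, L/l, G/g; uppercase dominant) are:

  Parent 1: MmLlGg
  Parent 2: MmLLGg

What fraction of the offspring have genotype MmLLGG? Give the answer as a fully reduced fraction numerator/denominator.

P(MmLLGG) = 1/16

MmLlGg gametes: MLG×1, MLg×1, MlG×1, Mlg×1, mLG×1, mLg×1, mlG×1, mlg×1
MmLLGg gametes: MLG×2, MLg×2, mLG×2, mLg×2
MmLlGg×MmLLGg grid (8·8=64): MMLLGG=2 MMLLGg=4 MMLLgg=2 MMLlGG=2 MMLlGg=4 MMLlgg=2 MmLLGG=4 MmLLGg=8 MmLLgg=4 MmLlGG=4 MmLlGg=8 MmLlgg=4 mmLLGG=2 mmLLGg=4 mmLLgg=2 mmLlGG=2 mmLlGg=4 mmLlgg=2
MmLLGG hits 4/64; gcd=4; 4÷4/64÷4 = 1/16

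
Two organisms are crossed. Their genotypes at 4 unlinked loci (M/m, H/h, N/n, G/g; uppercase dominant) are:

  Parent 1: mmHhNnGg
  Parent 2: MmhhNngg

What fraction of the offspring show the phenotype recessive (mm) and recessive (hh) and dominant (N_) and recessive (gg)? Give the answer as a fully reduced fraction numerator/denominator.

mmHhNnGg gametes: mHNG×2, mHNg×2, mHnG×2, mHng×2, mhNG×2, mhNg×2, mhnG×2, mhng×2
MmhhNngg gametes: MhNg×4, Mhng×4, mhNg×4, mhng×4
mmHhNnGg×MmhhNngg grid (16·16=256): MmHhNNGg=8 MmHhNNgg=8 MmHhNnGg=16 MmHhNngg=16 MmHhnnGg=8 MmHhnngg=8 MmhhNNGg=8 MmhhNNgg=8 MmhhNnGg=16 MmhhNngg=16 MmhhnnGg=8 Mmhhnngg=8 mmHhNNGg=8 mmHhNNgg=8 mmHhNnGg=16 mmHhNngg=16 mmHhnnGg=8 mmHhnngg=8 mmhhNNGg=8 mmhhNNgg=8 mmhhNnGg=16 mmhhNngg=16 mmhhnnGg=8 mmhhnngg=8
mm hh N_ gg hits 24/256; gcd=8; 24÷8/256÷8 = 3/32

P(mm hh N_ gg) = 3/32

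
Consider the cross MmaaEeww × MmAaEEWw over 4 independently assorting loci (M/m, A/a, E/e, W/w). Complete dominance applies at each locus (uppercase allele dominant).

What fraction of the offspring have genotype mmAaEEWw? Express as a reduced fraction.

MmaaEeww gametes: MaEw×4, Maew×4, maEw×4, maew×4
MmAaEEWw gametes: MAEW×2, MAEw×2, MaEW×2, MaEw×2, mAEW×2, mAEw×2, maEW×2, maEw×2
MmaaEeww×MmAaEEWw grid (16·16=256): MMAaEEWw=8 MMAaEEww=8 MMAaEeWw=8 MMAaEeww=8 MMaaEEWw=8 MMaaEEww=8 MMaaEeWw=8 MMaaEeww=8 MmAaEEWw=16 MmAaEEww=16 MmAaEeWw=16 MmAaEeww=16 MmaaEEWw=16 MmaaEEww=16 MmaaEeWw=16 MmaaEeww=16 mmAaEEWw=8 mmAaEEww=8 mmAaEeWw=8 mmAaEeww=8 mmaaEEWw=8 mmaaEEww=8 mmaaEeWw=8 mmaaEeww=8
mmAaEEWw hits 8/256; gcd=8; 8÷8/256÷8 = 1/32

P(mmAaEEWw) = 1/32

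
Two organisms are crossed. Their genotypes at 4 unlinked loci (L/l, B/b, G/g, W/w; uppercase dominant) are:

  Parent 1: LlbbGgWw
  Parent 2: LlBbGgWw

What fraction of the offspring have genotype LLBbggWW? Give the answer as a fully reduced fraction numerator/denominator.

P(LLBbggWW) = 1/128

LlbbGgWw gametes: LbGW×2, LbGw×2, LbgW×2, Lbgw×2, lbGW×2, lbGw×2, lbgW×2, lbgw×2
LlBbGgWw gametes: LBGW×1, LBGw×1, LBgW×1, LBgw×1, LbGW×1, LbGw×1, LbgW×1, Lbgw×1, lBGW×1, lBGw×1, lBgW×1, lBgw×1, lbGW×1, lbGw×1, lbgW×1, lbgw×1
LlbbGgWw×LlBbGgWw grid (16·16=256): LLBbGGWW=2 LLBbGGWw=4 LLBbGGww=2 LLBbGgWW=4 LLBbGgWw=8 LLBbGgww=4 LLBbggWW=2 LLBbggWw=4 LLBbggww=2 LLbbGGWW=2 LLbbGGWw=4 LLbbGGww=2 LLbbGgWW=4 LLbbGgWw=8 LLbbGgww=4 LLbbggWW=2 LLbbggWw=4 LLbbggww=2 LlBbGGWW=4 LlBbGGWw=8 LlBbGGww=4 LlBbGgWW=8 LlBbGgWw=16 LlBbGgww=8 LlBbggWW=4 LlBbggWw=8 LlBbggww=4 LlbbGGWW=4 LlbbGGWw=8 LlbbGGww=4 LlbbGgWW=8 LlbbGgWw=16 LlbbGgww=8 LlbbggWW=4 LlbbggWw=8 Llbbggww=4 llBbGGWW=2 llBbGGWw=4 llBbGGww=2 llBbGgWW=4 llBbGgWw=8 llBbGgww=4 llBbggWW=2 llBbggWw=4 llBbggww=2 llbbGGWW=2 llbbGGWw=4 llbbGGww=2 llbbGgWW=4 llbbGgWw=8 llbbGgww=4 llbbggWW=2 llbbggWw=4 llbbggww=2
LLBbggWW hits 2/256; gcd=2; 2÷2/256÷2 = 1/128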